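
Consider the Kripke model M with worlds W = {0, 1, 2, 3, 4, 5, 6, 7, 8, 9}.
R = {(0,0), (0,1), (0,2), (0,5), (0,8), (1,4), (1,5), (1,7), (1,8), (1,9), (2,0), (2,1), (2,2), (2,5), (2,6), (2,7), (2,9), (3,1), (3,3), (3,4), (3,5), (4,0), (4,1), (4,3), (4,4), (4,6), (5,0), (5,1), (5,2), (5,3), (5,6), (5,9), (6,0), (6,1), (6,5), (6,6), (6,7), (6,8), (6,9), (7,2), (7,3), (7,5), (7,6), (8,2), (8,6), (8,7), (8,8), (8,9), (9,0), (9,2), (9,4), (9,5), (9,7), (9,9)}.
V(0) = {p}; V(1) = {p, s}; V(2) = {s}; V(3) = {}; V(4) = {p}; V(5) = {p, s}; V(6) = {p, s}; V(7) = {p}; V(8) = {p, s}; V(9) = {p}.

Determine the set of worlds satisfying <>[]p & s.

2, 5, 6, 8

Recall that []ψ holds at a world iff ψ holds at every accessible world, and <>ψ holds iff ψ holds at some accessible world.
Let φ = <>[]p & s. Evaluate φ at each world:
  0 (successors {0, 1, 2, 5, 8}): φ is false.
  1 (successors {4, 5, 7, 8, 9}): φ is false.
  2 (successors {0, 1, 2, 5, 6, 7, 9}): φ is true.
  3 (successors {1, 3, 4, 5}): φ is false.
  4 (successors {0, 1, 3, 4, 6}): φ is false.
  5 (successors {0, 1, 2, 3, 6, 9}): φ is true.
  6 (successors {0, 1, 5, 6, 7, 8, 9}): φ is true.
  7 (successors {2, 3, 5, 6}): φ is false.
  8 (successors {2, 6, 7, 8, 9}): φ is true.
  9 (successors {0, 2, 4, 5, 7, 9}): φ is false.
For instance, at 2:
  At 2: <>[]p is true, s is true, so <>[]p & s is true.
    At 2: <>[]p requires []p at some successor in {0, 1, 2, 5, 6, 7, 9}.
      []p holds at 1, so <>[]p is true at 2.
Satisfying worlds: {2, 5, 6, 8}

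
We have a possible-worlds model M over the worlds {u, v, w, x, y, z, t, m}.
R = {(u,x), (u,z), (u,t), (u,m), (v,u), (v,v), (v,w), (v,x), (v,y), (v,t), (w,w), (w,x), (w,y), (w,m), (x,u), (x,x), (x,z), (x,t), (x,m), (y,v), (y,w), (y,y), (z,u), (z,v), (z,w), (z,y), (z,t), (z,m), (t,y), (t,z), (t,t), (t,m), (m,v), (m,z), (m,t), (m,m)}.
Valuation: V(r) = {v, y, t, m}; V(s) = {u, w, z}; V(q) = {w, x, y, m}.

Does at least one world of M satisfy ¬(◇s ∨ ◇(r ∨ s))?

Let φ = ¬(◇s ∨ ◇(r ∨ s)). Evaluate φ at each world:
  u (successors {x, z, t, m}): φ is false.
  v (successors {u, v, w, x, y, t}): φ is false.
  w (successors {w, x, y, m}): φ is false.
  x (successors {u, x, z, t, m}): φ is false.
  y (successors {v, w, y}): φ is false.
  z (successors {u, v, w, y, t, m}): φ is false.
  t (successors {y, z, t, m}): φ is false.
  m (successors {v, z, t, m}): φ is false.
For instance, at z:
  At z: ◇s ∨ ◇(r ∨ s) is true, so ¬(◇s ∨ ◇(r ∨ s)) is false.
    At z: ◇s is true, ◇(r ∨ s) is true, so ◇s ∨ ◇(r ∨ s) is true.
      At z: ◇s requires s at some successor in {u, v, w, y, t, m}.
        s holds at u, so ◇s is true at z.
      At z: ◇(r ∨ s) requires r ∨ s at some successor in {u, v, w, y, t, m}.
        r ∨ s holds at u, so ◇(r ∨ s) is true at z.

No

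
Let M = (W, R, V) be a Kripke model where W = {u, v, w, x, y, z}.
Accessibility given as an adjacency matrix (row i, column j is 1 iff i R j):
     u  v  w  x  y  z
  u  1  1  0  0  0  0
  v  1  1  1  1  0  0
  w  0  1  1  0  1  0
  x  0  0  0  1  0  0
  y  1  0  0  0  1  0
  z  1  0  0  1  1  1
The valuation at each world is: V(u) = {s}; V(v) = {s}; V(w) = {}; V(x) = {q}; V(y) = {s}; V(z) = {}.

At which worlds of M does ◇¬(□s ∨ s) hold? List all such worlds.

Recall that □ψ holds at a world iff ψ holds at every accessible world, and ◇ψ holds iff ψ holds at some accessible world.
Let φ = ◇¬(□s ∨ s). Evaluate φ at each world:
  u (successors {u, v}): φ is false.
  v (successors {u, v, w, x}): φ is true.
  w (successors {v, w, y}): φ is true.
  x (successors {x}): φ is true.
  y (successors {u, y}): φ is false.
  z (successors {u, x, y, z}): φ is true.
For instance, at v:
  At v: ◇¬(□s ∨ s) requires ¬(□s ∨ s) at some successor in {u, v, w, x}.
    ¬(□s ∨ s) holds at w, so ◇¬(□s ∨ s) is true at v.
      At w: □s ∨ s is false, so ¬(□s ∨ s) is true.
Satisfying worlds: {v, w, x, z}

v, w, x, z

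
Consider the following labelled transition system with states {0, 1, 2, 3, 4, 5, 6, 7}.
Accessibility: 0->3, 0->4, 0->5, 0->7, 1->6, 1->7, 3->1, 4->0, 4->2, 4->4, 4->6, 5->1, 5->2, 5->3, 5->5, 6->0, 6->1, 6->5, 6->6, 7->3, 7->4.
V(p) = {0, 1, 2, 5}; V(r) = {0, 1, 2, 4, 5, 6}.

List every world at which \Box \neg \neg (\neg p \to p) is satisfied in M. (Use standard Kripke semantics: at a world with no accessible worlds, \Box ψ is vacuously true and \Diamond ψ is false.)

2, 3

Recall that \Box ψ holds at a world iff ψ holds at every accessible world, and \Diamond ψ holds iff ψ holds at some accessible world.
Let φ = \Box \neg \neg (\neg p \to p). Evaluate φ at each world:
  0 (successors {3, 4, 5, 7}): φ is false.
  1 (successors {6, 7}): φ is false.
  2 (successors ∅): φ is true.
  3 (successors {1}): φ is true.
  4 (successors {0, 2, 4, 6}): φ is false.
  5 (successors {1, 2, 3, 5}): φ is false.
  6 (successors {0, 1, 5, 6}): φ is false.
  7 (successors {3, 4}): φ is false.
For instance, at 7:
  At 7: \Box \neg \neg (\neg p \to p) requires \neg \neg (\neg p \to p) at every successor {3, 4}.
    \neg \neg (\neg p \to p) fails at 3, so \Box \neg \neg (\neg p \to p) is false at 7.
Satisfying worlds: {2, 3}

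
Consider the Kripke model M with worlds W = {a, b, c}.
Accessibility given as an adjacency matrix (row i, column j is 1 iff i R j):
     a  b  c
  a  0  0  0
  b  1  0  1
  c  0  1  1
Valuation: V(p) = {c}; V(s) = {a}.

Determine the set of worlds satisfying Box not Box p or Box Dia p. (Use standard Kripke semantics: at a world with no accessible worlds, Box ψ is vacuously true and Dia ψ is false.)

Recall that Box ψ holds at a world iff ψ holds at every accessible world, and Dia ψ holds iff ψ holds at some accessible world.
Let φ = Box not Box p or Box Dia p. Evaluate φ at each world:
  a (successors ∅): φ is true.
  b (successors {a, c}): φ is false.
  c (successors {b, c}): φ is true.
For instance, at c:
  At c: Box not Box p is true, Box Dia p is true, so Box not Box p or Box Dia p is true.
    At c: Box not Box p requires not Box p at every successor {b, c}.
      At b: not Box p is true.
      At c: not Box p is true.
    So Box not Box p is true at c.
    At c: Box Dia p requires Dia p at every successor {b, c}.
      At b: Dia p is true.
      At c: Dia p is true.
    So Box Dia p is true at c.
Satisfying worlds: {a, c}

a, c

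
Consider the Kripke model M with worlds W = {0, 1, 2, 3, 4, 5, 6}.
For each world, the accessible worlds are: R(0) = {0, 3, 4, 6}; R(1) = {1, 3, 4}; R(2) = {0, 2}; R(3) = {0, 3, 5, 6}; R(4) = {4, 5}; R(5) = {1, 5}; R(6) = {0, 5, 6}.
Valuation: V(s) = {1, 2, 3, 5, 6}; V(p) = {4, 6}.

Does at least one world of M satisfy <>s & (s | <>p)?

Yes

Let φ = <>s & (s | <>p). Evaluate φ at each world:
  0 (successors {0, 3, 4, 6}): φ is true.
  1 (successors {1, 3, 4}): φ is true.
  2 (successors {0, 2}): φ is true.
  3 (successors {0, 3, 5, 6}): φ is true.
  4 (successors {4, 5}): φ is true.
  5 (successors {1, 5}): φ is true.
  6 (successors {0, 5, 6}): φ is true.
Detail at 0 (witness):
  At 0: <>s is true, s | <>p is true, so <>s & (s | <>p) is true.
    At 0: <>s requires s at some successor in {0, 3, 4, 6}.
      s holds at 3, so <>s is true at 0.
    At 0: s is false, <>p is true, so s | <>p is true.
      At 0: <>p requires p at some successor in {0, 3, 4, 6}.
        p holds at 4, so <>p is true at 0.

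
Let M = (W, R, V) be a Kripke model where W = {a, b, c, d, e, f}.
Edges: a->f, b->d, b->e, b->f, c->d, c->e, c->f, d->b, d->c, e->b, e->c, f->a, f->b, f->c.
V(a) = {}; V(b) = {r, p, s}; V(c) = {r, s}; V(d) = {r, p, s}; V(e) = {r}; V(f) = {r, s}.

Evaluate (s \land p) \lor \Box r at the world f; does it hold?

No

At f: s \land p is false, \Box r is false, so (s \land p) \lor \Box r is false.
  At f: \Box r requires r at every successor {a, b, c}.
    r fails at a, so \Box r is false at f.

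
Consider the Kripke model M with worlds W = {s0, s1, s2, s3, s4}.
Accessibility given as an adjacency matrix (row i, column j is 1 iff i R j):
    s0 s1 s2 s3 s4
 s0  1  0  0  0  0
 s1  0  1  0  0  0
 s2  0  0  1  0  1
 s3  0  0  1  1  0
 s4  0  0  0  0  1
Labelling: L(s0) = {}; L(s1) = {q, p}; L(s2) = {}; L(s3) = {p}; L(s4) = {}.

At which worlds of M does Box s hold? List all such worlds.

none

Let φ = Box s. Evaluate φ at each world:
  s0 (successors {s0}): φ is false.
  s1 (successors {s1}): φ is false.
  s2 (successors {s2, s4}): φ is false.
  s3 (successors {s2, s3}): φ is false.
  s4 (successors {s4}): φ is false.
For instance, at s3:
  At s3: Box s requires s at every successor {s2, s3}.
    s fails at s2, so Box s is false at s3.
Satisfying worlds: none.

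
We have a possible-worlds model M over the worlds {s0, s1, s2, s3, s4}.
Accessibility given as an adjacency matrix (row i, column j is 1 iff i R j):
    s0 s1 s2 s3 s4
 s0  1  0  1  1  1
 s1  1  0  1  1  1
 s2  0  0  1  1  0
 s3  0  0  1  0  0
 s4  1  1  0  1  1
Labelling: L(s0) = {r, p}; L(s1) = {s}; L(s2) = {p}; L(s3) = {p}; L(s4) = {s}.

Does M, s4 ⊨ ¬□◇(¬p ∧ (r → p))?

At s4: □◇(¬p ∧ (r → p)) is false, so ¬□◇(¬p ∧ (r → p)) is true.
  At s4: □◇(¬p ∧ (r → p)) requires ◇(¬p ∧ (r → p)) at every successor {s0, s1, s3, s4}.
    ◇(¬p ∧ (r → p)) fails at s3, so □◇(¬p ∧ (r → p)) is false at s4.
      At s3: ◇(¬p ∧ (r → p)) requires ¬p ∧ (r → p) at some successor in {s2}.
        At s2: ¬p ∧ (r → p) is false.
      So ◇(¬p ∧ (r → p)) is false at s3.

Yes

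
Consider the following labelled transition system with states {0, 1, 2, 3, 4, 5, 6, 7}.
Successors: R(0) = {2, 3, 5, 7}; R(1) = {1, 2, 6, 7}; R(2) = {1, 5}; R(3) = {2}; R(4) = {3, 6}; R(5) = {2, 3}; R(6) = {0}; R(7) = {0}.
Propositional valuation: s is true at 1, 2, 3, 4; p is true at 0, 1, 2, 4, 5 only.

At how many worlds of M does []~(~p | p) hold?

Let φ = []~(~p | p). Evaluate φ at each world:
  0 (successors {2, 3, 5, 7}): φ is false.
  1 (successors {1, 2, 6, 7}): φ is false.
  2 (successors {1, 5}): φ is false.
  3 (successors {2}): φ is false.
  4 (successors {3, 6}): φ is false.
  5 (successors {2, 3}): φ is false.
  6 (successors {0}): φ is false.
  7 (successors {0}): φ is false.
For instance, at 4:
  At 4: []~(~p | p) requires ~(~p | p) at every successor {3, 6}.
    ~(~p | p) fails at 3, so []~(~p | p) is false at 4.
Satisfying worlds: none.

0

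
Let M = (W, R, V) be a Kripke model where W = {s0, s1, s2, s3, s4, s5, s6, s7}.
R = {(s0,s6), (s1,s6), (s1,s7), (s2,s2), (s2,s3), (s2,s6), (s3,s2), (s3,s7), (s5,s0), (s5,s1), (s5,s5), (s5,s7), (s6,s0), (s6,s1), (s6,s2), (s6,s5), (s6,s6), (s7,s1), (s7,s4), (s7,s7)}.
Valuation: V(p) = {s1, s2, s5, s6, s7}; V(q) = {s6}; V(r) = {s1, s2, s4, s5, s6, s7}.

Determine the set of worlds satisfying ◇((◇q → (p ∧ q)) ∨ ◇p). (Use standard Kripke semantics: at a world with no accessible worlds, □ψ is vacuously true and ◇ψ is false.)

Let φ = ◇((◇q → (p ∧ q)) ∨ ◇p). Evaluate φ at each world:
  s0 (successors {s6}): φ is true.
  s1 (successors {s6, s7}): φ is true.
  s2 (successors {s2, s3, s6}): φ is true.
  s3 (successors {s2, s7}): φ is true.
  s4 (successors ∅): φ is false.
  s5 (successors {s0, s1, s5, s7}): φ is true.
  s6 (successors {s0, s1, s2, s5, s6}): φ is true.
  s7 (successors {s1, s4, s7}): φ is true.
For instance, at s3:
  At s3: ◇((◇q → (p ∧ q)) ∨ ◇p) requires (◇q → (p ∧ q)) ∨ ◇p at some successor in {s2, s7}.
    (◇q → (p ∧ q)) ∨ ◇p holds at s2, so ◇((◇q → (p ∧ q)) ∨ ◇p) is true at s3.
      At s2: ◇q → (p ∧ q) is false, ◇p is true, so (◇q → (p ∧ q)) ∨ ◇p is true.
Satisfying worlds: {s0, s1, s2, s3, s5, s6, s7}

s0, s1, s2, s3, s5, s6, s7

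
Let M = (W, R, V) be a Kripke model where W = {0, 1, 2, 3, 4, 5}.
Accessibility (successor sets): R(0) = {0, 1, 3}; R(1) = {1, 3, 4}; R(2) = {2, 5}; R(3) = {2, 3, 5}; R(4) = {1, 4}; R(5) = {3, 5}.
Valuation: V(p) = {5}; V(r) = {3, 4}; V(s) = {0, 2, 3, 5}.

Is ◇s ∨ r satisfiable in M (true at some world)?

Let φ = ◇s ∨ r. Evaluate φ at each world:
  0 (successors {0, 1, 3}): φ is true.
  1 (successors {1, 3, 4}): φ is true.
  2 (successors {2, 5}): φ is true.
  3 (successors {2, 3, 5}): φ is true.
  4 (successors {1, 4}): φ is true.
  5 (successors {3, 5}): φ is true.
Detail at 0 (witness):
  At 0: ◇s is true, r is false, so ◇s ∨ r is true.
    At 0: ◇s requires s at some successor in {0, 1, 3}.
      s holds at 0, so ◇s is true at 0.

Yes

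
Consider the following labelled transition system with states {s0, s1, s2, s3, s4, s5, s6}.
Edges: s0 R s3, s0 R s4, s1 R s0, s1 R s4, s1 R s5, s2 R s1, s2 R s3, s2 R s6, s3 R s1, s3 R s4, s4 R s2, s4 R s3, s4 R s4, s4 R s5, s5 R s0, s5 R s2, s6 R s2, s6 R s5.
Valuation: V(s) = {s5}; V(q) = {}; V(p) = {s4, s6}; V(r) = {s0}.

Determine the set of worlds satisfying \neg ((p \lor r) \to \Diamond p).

s6

Let φ = \neg ((p \lor r) \to \Diamond p). Evaluate φ at each world:
  s0 (successors {s3, s4}): φ is false.
  s1 (successors {s0, s4, s5}): φ is false.
  s2 (successors {s1, s3, s6}): φ is false.
  s3 (successors {s1, s4}): φ is false.
  s4 (successors {s2, s3, s4, s5}): φ is false.
  s5 (successors {s0, s2}): φ is false.
  s6 (successors {s2, s5}): φ is true.
For instance, at s3:
  At s3: (p \lor r) \to \Diamond p is true, so \neg ((p \lor r) \to \Diamond p) is false.
    At s3: p \lor r is false, \Diamond p is true, so (p \lor r) \to \Diamond p is true.
      At s3: \Diamond p requires p at some successor in {s1, s4}.
        p holds at s4, so \Diamond p is true at s3.
Satisfying worlds: {s6}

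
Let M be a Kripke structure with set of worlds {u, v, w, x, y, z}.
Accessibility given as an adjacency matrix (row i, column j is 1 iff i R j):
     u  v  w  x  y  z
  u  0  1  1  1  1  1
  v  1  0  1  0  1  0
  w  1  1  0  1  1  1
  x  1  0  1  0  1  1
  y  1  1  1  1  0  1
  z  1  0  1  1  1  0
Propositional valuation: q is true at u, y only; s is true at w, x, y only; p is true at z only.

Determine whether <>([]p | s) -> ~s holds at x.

At x: <>([]p | s) is true, ~s is false, so <>([]p | s) -> ~s is false.
  At x: <>([]p | s) requires []p | s at some successor in {u, w, y, z}.
    []p | s holds at w, so <>([]p | s) is true at x.
      At w: []p is false, s is true, so []p | s is true.

No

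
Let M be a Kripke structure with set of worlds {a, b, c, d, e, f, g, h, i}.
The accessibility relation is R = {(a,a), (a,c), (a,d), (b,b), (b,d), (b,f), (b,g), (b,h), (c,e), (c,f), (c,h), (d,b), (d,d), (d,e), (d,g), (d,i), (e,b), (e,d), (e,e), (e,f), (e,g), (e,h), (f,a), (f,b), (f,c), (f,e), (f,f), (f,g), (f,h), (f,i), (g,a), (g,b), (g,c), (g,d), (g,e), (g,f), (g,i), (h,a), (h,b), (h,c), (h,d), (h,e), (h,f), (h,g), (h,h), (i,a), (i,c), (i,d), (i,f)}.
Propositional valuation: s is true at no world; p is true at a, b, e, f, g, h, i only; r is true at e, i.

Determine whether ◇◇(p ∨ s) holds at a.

Recall that ◇ψ holds at a world iff ψ holds at some accessible world.
At a: ◇◇(p ∨ s) requires ◇(p ∨ s) at some successor in {a, c, d}.
  ◇(p ∨ s) holds at a, so ◇◇(p ∨ s) is true at a.
    At a: ◇(p ∨ s) requires p ∨ s at some successor in {a, c, d}.
      p ∨ s holds at a, so ◇(p ∨ s) is true at a.

Yes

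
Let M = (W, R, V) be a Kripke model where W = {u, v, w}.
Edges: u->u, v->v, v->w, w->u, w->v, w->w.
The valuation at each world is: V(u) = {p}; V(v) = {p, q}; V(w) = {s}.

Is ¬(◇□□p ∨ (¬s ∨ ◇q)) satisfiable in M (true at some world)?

Let φ = ¬(◇□□p ∨ (¬s ∨ ◇q)). Evaluate φ at each world:
  u (successors {u}): φ is false.
  v (successors {v, w}): φ is false.
  w (successors {u, v, w}): φ is false.
For instance, at w:
  At w: ◇□□p ∨ (¬s ∨ ◇q) is true, so ¬(◇□□p ∨ (¬s ∨ ◇q)) is false.
    At w: ◇□□p is true, ¬s ∨ ◇q is true, so ◇□□p ∨ (¬s ∨ ◇q) is true.
      At w: ◇□□p requires □□p at some successor in {u, v, w}.
        □□p holds at u, so ◇□□p is true at w.
      At w: ¬s is false, ◇q is true, so ¬s ∨ ◇q is true.

No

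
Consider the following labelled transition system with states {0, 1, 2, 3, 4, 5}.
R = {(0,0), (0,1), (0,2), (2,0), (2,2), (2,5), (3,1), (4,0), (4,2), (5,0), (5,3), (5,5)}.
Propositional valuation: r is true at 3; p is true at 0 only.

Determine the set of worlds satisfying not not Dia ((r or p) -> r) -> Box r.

1

Let φ = not not Dia ((r or p) -> r) -> Box r. Evaluate φ at each world:
  0 (successors {0, 1, 2}): φ is false.
  1 (successors ∅): φ is true.
  2 (successors {0, 2, 5}): φ is false.
  3 (successors {1}): φ is false.
  4 (successors {0, 2}): φ is false.
  5 (successors {0, 3, 5}): φ is false.
For instance, at 5:
  At 5: not not Dia ((r or p) -> r) is true, Box r is false, so not not Dia ((r or p) -> r) -> Box r is false.
    At 5: not Dia ((r or p) -> r) is false, so not not Dia ((r or p) -> r) is true.
      At 5: Dia ((r or p) -> r) is true, so not Dia ((r or p) -> r) is false.
    At 5: Box r requires r at every successor {0, 3, 5}.
      r fails at 0, so Box r is false at 5.
Satisfying worlds: {1}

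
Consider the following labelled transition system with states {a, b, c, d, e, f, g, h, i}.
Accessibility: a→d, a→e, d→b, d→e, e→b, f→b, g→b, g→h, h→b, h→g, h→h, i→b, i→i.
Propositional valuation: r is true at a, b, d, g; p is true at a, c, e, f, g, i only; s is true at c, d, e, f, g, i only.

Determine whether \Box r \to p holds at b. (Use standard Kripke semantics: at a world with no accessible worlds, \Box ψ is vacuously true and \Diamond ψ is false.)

No

At b: \Box r is true, p is false, so \Box r \to p is false.
  At b: no accessible worlds, so \Box r holds vacuously.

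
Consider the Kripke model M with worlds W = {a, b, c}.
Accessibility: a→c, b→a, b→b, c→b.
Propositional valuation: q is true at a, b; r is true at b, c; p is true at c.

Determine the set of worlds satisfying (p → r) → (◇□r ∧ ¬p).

Let φ = (p → r) → (◇□r ∧ ¬p). Evaluate φ at each world:
  a (successors {c}): φ is true.
  b (successors {a, b}): φ is true.
  c (successors {b}): φ is false.
For instance, at a:
  At a: p → r is true, ◇□r ∧ ¬p is true, so (p → r) → (◇□r ∧ ¬p) is true.
    At a: ◇□r is true, ¬p is true, so ◇□r ∧ ¬p is true.
      At a: ◇□r requires □r at some successor in {c}.
        □r holds at c, so ◇□r is true at a.
Satisfying worlds: {a, b}

a, b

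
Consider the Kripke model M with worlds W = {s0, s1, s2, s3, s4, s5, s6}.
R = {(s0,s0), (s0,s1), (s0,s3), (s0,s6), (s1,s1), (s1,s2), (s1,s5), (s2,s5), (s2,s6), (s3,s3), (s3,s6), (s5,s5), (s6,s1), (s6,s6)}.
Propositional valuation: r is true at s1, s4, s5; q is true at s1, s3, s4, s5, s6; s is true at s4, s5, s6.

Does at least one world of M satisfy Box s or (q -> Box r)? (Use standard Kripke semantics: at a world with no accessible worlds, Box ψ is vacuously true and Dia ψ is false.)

Let φ = Box s or (q -> Box r). Evaluate φ at each world:
  s0 (successors {s0, s1, s3, s6}): φ is true.
  s1 (successors {s1, s2, s5}): φ is false.
  s2 (successors {s5, s6}): φ is true.
  s3 (successors {s3, s6}): φ is false.
  s4 (successors ∅): φ is true.
  s5 (successors {s5}): φ is true.
  s6 (successors {s1, s6}): φ is false.
Detail at s0 (witness):
  At s0: Box s is false, q -> Box r is true, so Box s or (q -> Box r) is true.
    At s0: Box s requires s at every successor {s0, s1, s3, s6}.
      s fails at s0, so Box s is false at s0.
    At s0: q is false, Box r is false, so q -> Box r is true.
      At s0: Box r requires r at every successor {s0, s1, s3, s6}.
        r fails at s0, so Box r is false at s0.

Yes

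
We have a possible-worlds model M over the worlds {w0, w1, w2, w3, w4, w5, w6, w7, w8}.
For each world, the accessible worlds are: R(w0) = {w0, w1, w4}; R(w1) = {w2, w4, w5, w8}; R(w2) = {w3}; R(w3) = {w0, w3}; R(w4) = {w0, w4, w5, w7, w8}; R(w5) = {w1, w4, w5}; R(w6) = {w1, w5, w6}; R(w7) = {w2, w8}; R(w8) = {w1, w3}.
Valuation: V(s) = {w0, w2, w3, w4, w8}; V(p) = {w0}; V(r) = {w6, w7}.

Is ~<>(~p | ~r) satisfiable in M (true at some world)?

Recall that <>ψ holds at a world iff ψ holds at some accessible world.
Let φ = ~<>(~p | ~r). Evaluate φ at each world:
  w0 (successors {w0, w1, w4}): φ is false.
  w1 (successors {w2, w4, w5, w8}): φ is false.
  w2 (successors {w3}): φ is false.
  w3 (successors {w0, w3}): φ is false.
  w4 (successors {w0, w4, w5, w7, w8}): φ is false.
  w5 (successors {w1, w4, w5}): φ is false.
  w6 (successors {w1, w5, w6}): φ is false.
  w7 (successors {w2, w8}): φ is false.
  w8 (successors {w1, w3}): φ is false.
For instance, at w7:
  At w7: <>(~p | ~r) is true, so ~<>(~p | ~r) is false.
    At w7: <>(~p | ~r) requires ~p | ~r at some successor in {w2, w8}.
      ~p | ~r holds at w2, so <>(~p | ~r) is true at w7.

No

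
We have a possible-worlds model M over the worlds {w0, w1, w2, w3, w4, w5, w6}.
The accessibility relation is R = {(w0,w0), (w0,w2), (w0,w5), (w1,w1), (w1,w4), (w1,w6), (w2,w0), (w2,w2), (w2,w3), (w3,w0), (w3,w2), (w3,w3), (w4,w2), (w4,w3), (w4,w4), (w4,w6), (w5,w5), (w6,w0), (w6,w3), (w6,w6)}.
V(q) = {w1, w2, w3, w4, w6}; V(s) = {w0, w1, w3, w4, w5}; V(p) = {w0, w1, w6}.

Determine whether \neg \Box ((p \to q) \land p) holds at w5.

Yes

At w5: \Box ((p \to q) \land p) is false, so \neg \Box ((p \to q) \land p) is true.
  At w5: \Box ((p \to q) \land p) requires (p \to q) \land p at every successor {w5}.
    (p \to q) \land p fails at w5, so \Box ((p \to q) \land p) is false at w5.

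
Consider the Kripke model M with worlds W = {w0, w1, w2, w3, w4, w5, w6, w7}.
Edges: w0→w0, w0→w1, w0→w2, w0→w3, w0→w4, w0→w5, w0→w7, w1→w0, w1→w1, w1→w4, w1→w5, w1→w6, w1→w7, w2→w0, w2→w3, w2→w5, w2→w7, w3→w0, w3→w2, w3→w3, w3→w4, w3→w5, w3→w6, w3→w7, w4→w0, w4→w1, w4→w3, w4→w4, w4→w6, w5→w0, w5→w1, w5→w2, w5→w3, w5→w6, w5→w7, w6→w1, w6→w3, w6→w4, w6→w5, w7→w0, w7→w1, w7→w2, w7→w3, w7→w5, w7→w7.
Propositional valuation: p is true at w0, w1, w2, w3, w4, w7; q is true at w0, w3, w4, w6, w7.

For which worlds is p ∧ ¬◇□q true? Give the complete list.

Let φ = p ∧ ¬◇□q. Evaluate φ at each world:
  w0 (successors {w0, w1, w2, w3, w4, w5, w7}): φ is true.
  w1 (successors {w0, w1, w4, w5, w6, w7}): φ is true.
  w2 (successors {w0, w3, w5, w7}): φ is true.
  w3 (successors {w0, w2, w3, w4, w5, w6, w7}): φ is true.
  w4 (successors {w0, w1, w3, w4, w6}): φ is true.
  w5 (successors {w0, w1, w2, w3, w6, w7}): φ is false.
  w6 (successors {w1, w3, w4, w5}): φ is false.
  w7 (successors {w0, w1, w2, w3, w5, w7}): φ is true.
For instance, at w4:
  At w4: p is true, ¬◇□q is true, so p ∧ ¬◇□q is true.
    At w4: ◇□q is false, so ¬◇□q is true.
      At w4: ◇□q requires □q at some successor in {w0, w1, w3, w4, w6}.
        At w0: □q is false.
        At w1: □q is false.
        At w3: □q is false.
        At w4: □q is false.
        At w6: □q is false.
      So ◇□q is false at w4.
Satisfying worlds: {w0, w1, w2, w3, w4, w7}

w0, w1, w2, w3, w4, w7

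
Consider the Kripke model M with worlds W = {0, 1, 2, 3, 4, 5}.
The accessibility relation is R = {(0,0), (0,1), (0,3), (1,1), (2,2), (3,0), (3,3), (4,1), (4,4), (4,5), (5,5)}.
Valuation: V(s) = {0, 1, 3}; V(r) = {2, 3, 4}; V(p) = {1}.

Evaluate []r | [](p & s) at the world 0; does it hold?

No

Recall that []ψ holds at a world iff ψ holds at every accessible world, and <>ψ holds iff ψ holds at some accessible world.
At 0: []r is false, [](p & s) is false, so []r | [](p & s) is false.
  At 0: []r requires r at every successor {0, 1, 3}.
    r fails at 0, so []r is false at 0.
  At 0: [](p & s) requires p & s at every successor {0, 1, 3}.
    p & s fails at 0, so [](p & s) is false at 0.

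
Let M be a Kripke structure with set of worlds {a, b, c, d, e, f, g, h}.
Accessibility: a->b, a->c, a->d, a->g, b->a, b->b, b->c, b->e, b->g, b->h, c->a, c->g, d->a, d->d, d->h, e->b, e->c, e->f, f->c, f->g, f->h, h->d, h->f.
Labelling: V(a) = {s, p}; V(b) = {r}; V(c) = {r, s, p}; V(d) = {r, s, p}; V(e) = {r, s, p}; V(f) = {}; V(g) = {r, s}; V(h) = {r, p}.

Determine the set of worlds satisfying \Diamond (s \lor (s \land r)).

a, b, c, d, e, f, h

Recall that \Diamond ψ holds at a world iff ψ holds at some accessible world.
Let φ = \Diamond (s \lor (s \land r)). Evaluate φ at each world:
  a (successors {b, c, d, g}): φ is true.
  b (successors {a, b, c, e, g, h}): φ is true.
  c (successors {a, g}): φ is true.
  d (successors {a, d, h}): φ is true.
  e (successors {b, c, f}): φ is true.
  f (successors {c, g, h}): φ is true.
  g (successors ∅): φ is false.
  h (successors {d, f}): φ is true.
For instance, at c:
  At c: \Diamond (s \lor (s \land r)) requires s \lor (s \land r) at some successor in {a, g}.
    s \lor (s \land r) holds at a, so \Diamond (s \lor (s \land r)) is true at c.
Satisfying worlds: {a, b, c, d, e, f, h}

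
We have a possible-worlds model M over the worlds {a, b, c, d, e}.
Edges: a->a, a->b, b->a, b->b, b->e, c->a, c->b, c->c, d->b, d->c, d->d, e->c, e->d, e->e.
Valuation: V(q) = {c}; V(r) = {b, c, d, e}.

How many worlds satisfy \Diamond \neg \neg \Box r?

Let φ = \Diamond \neg \neg \Box r. Evaluate φ at each world:
  a (successors {a, b}): φ is false.
  b (successors {a, b, e}): φ is true.
  c (successors {a, b, c}): φ is false.
  d (successors {b, c, d}): φ is true.
  e (successors {c, d, e}): φ is true.
For instance, at b:
  At b: \Diamond \neg \neg \Box r requires \neg \neg \Box r at some successor in {a, b, e}.
    \neg \neg \Box r holds at e, so \Diamond \neg \neg \Box r is true at b.
      At e: \neg \Box r is false, so \neg \neg \Box r is true.
Satisfying worlds: {b, d, e}

3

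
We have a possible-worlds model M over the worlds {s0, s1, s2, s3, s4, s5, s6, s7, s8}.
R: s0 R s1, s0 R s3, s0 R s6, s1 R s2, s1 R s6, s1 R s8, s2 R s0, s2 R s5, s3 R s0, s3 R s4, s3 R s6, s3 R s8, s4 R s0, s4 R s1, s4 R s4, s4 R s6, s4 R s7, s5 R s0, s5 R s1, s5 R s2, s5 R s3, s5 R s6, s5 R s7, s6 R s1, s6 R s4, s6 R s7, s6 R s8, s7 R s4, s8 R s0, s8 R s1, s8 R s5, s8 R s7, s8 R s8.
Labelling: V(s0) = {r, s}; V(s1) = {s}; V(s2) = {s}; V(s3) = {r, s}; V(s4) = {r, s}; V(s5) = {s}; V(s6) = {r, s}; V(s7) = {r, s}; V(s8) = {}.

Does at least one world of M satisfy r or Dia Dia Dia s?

Recall that Dia ψ holds at a world iff ψ holds at some accessible world.
Let φ = r or Dia Dia Dia s. Evaluate φ at each world:
  s0 (successors {s1, s3, s6}): φ is true.
  s1 (successors {s2, s6, s8}): φ is true.
  s2 (successors {s0, s5}): φ is true.
  s3 (successors {s0, s4, s6, s8}): φ is true.
  s4 (successors {s0, s1, s4, s6, s7}): φ is true.
  s5 (successors {s0, s1, s2, s3, s6, s7}): φ is true.
  s6 (successors {s1, s4, s7, s8}): φ is true.
  s7 (successors {s4}): φ is true.
  s8 (successors {s0, s1, s5, s7, s8}): φ is true.
Detail at s0 (witness):
  At s0: r is true, Dia Dia Dia s is true, so r or Dia Dia Dia s is true.
    At s0: Dia Dia Dia s requires Dia Dia s at some successor in {s1, s3, s6}.
      Dia Dia s holds at s1, so Dia Dia Dia s is true at s0.

Yes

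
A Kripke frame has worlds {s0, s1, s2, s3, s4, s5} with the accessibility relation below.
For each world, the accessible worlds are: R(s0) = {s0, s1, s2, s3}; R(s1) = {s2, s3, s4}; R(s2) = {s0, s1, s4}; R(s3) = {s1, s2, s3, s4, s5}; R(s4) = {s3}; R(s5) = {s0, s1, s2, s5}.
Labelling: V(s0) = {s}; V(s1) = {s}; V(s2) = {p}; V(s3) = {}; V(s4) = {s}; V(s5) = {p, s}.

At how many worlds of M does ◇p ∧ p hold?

Let φ = ◇p ∧ p. Evaluate φ at each world:
  s0 (successors {s0, s1, s2, s3}): φ is false.
  s1 (successors {s2, s3, s4}): φ is false.
  s2 (successors {s0, s1, s4}): φ is false.
  s3 (successors {s1, s2, s3, s4, s5}): φ is false.
  s4 (successors {s3}): φ is false.
  s5 (successors {s0, s1, s2, s5}): φ is true.
For instance, at s2:
  At s2: ◇p is false, p is true, so ◇p ∧ p is false.
    At s2: ◇p requires p at some successor in {s0, s1, s4}.
      At s0: p is false.
      At s1: p is false.
      At s4: p is false.
    So ◇p is false at s2.
Satisfying worlds: {s5}

1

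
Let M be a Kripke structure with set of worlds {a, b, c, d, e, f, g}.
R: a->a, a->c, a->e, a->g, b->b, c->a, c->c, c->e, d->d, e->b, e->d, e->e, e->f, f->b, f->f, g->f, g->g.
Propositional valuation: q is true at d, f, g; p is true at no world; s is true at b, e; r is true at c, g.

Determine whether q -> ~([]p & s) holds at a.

At a: q is false, ~([]p & s) is true, so q -> ~([]p & s) is true.
  At a: []p & s is false, so ~([]p & s) is true.
    At a: []p is false, s is false, so []p & s is false.
      At a: []p requires p at every successor {a, c, e, g}.
        p fails at a, so []p is false at a.

Yes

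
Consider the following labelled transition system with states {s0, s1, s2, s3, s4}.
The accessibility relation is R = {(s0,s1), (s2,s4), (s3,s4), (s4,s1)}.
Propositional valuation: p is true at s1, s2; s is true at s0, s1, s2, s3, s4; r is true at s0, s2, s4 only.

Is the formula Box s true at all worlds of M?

Yes

Let φ = Box s. Evaluate φ at each world:
  s0 (successors {s1}): φ is true.
  s1 (successors ∅): φ is true.
  s2 (successors {s4}): φ is true.
  s3 (successors {s4}): φ is true.
  s4 (successors {s1}): φ is true.
For instance, at s3:
  At s3: Box s requires s at every successor {s4}.
    At s4: s is true.
  So Box s is true at s3.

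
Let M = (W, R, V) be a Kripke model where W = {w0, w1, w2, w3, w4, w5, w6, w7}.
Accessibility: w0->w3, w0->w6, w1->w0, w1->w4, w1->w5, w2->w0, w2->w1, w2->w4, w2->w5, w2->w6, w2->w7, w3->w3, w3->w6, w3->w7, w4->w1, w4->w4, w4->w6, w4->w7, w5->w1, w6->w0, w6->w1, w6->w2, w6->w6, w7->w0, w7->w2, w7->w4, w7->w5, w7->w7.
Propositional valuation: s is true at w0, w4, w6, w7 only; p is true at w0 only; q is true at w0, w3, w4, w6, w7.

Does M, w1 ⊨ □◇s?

No

At w1: □◇s requires ◇s at every successor {w0, w4, w5}.
  ◇s fails at w5, so □◇s is false at w1.
    At w5: ◇s requires s at some successor in {w1}.
      At w1: s is false.
    So ◇s is false at w5.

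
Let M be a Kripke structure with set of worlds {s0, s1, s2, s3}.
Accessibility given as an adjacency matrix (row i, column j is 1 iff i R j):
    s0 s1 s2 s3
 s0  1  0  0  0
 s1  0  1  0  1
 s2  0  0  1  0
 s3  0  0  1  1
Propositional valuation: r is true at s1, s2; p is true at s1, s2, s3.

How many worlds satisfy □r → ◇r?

4

Let φ = □r → ◇r. Evaluate φ at each world:
  s0 (successors {s0}): φ is true.
  s1 (successors {s1, s3}): φ is true.
  s2 (successors {s2}): φ is true.
  s3 (successors {s2, s3}): φ is true.
For instance, at s3:
  At s3: □r is false, ◇r is true, so □r → ◇r is true.
    At s3: □r requires r at every successor {s2, s3}.
      r fails at s3, so □r is false at s3.
    At s3: ◇r requires r at some successor in {s2, s3}.
      r holds at s2, so ◇r is true at s3.
Satisfying worlds: {s0, s1, s2, s3}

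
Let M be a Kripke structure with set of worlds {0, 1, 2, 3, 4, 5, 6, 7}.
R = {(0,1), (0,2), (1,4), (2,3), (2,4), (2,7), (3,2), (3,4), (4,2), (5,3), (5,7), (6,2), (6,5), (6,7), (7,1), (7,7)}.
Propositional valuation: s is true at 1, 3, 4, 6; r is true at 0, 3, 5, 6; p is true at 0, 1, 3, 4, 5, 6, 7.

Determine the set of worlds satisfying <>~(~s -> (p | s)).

Recall that <>ψ holds at a world iff ψ holds at some accessible world.
Let φ = <>~(~s -> (p | s)). Evaluate φ at each world:
  0 (successors {1, 2}): φ is true.
  1 (successors {4}): φ is false.
  2 (successors {3, 4, 7}): φ is false.
  3 (successors {2, 4}): φ is true.
  4 (successors {2}): φ is true.
  5 (successors {3, 7}): φ is false.
  6 (successors {2, 5, 7}): φ is true.
  7 (successors {1, 7}): φ is false.
For instance, at 6:
  At 6: <>~(~s -> (p | s)) requires ~(~s -> (p | s)) at some successor in {2, 5, 7}.
    ~(~s -> (p | s)) holds at 2, so <>~(~s -> (p | s)) is true at 6.
Satisfying worlds: {0, 3, 4, 6}

0, 3, 4, 6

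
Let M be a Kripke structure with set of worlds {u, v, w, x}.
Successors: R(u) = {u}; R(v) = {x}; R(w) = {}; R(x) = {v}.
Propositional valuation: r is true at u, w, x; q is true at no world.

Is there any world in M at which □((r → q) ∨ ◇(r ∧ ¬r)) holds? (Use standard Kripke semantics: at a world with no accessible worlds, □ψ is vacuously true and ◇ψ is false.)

Let φ = □((r → q) ∨ ◇(r ∧ ¬r)). Evaluate φ at each world:
  u (successors {u}): φ is false.
  v (successors {x}): φ is false.
  w (successors ∅): φ is true.
  x (successors {v}): φ is true.
Detail at w (witness):
  At w: no accessible worlds, so □((r → q) ∨ ◇(r ∧ ¬r)) holds vacuously.

Yes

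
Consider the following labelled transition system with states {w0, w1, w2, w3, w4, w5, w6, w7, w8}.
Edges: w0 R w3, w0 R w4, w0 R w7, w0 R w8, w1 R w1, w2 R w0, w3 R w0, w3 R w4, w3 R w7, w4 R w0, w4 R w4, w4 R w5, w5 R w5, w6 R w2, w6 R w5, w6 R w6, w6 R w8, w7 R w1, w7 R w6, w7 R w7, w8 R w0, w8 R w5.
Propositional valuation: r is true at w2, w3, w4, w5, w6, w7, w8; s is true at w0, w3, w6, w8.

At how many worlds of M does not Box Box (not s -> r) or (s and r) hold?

Recall that Box ψ holds at a world iff ψ holds at every accessible world, and Dia ψ holds iff ψ holds at some accessible world.
Let φ = not Box Box (not s -> r) or (s and r). Evaluate φ at each world:
  w0 (successors {w3, w4, w7, w8}): φ is true.
  w1 (successors {w1}): φ is true.
  w2 (successors {w0}): φ is false.
  w3 (successors {w0, w4, w7}): φ is true.
  w4 (successors {w0, w4, w5}): φ is false.
  w5 (successors {w5}): φ is false.
  w6 (successors {w2, w5, w6, w8}): φ is true.
  w7 (successors {w1, w6, w7}): φ is true.
  w8 (successors {w0, w5}): φ is true.
For instance, at w6:
  At w6: not Box Box (not s -> r) is false, s and r is true, so not Box Box (not s -> r) or (s and r) is true.
    At w6: Box Box (not s -> r) is true, so not Box Box (not s -> r) is false.
      At w6: Box Box (not s -> r) requires Box (not s -> r) at every successor {w2, w5, w6, w8}.
        At w2: Box (not s -> r) is true.
        At w5: Box (not s -> r) is true.
        At w6: Box (not s -> r) is true.
        At w8: Box (not s -> r) is true.
      So Box Box (not s -> r) is true at w6.
Satisfying worlds: {w0, w1, w3, w6, w7, w8}

6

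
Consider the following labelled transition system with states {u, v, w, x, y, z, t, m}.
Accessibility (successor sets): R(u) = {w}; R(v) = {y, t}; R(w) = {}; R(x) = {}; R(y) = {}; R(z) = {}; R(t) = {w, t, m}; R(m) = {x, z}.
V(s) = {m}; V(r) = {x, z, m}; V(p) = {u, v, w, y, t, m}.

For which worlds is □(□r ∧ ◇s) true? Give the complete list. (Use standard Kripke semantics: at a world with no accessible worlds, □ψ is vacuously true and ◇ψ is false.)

Let φ = □(□r ∧ ◇s). Evaluate φ at each world:
  u (successors {w}): φ is false.
  v (successors {y, t}): φ is false.
  w (successors ∅): φ is true.
  x (successors ∅): φ is true.
  y (successors ∅): φ is true.
  z (successors ∅): φ is true.
  t (successors {w, t, m}): φ is false.
  m (successors {x, z}): φ is false.
For instance, at v:
  At v: □(□r ∧ ◇s) requires □r ∧ ◇s at every successor {y, t}.
    □r ∧ ◇s fails at y, so □(□r ∧ ◇s) is false at v.
      At y: □r is true, ◇s is false, so □r ∧ ◇s is false.
Satisfying worlds: {w, x, y, z}

w, x, y, z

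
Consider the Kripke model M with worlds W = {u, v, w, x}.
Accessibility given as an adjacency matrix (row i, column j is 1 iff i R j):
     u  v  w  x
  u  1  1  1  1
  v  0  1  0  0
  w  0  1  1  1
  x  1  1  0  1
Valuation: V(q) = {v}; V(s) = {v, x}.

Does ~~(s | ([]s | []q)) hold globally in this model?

No

Let φ = ~~(s | ([]s | []q)). Evaluate φ at each world:
  u (successors {u, v, w, x}): φ is false.
  v (successors {v}): φ is true.
  w (successors {v, w, x}): φ is false.
  x (successors {u, v, x}): φ is true.
Detail at u (counterexample):
  At u: ~(s | ([]s | []q)) is true, so ~~(s | ([]s | []q)) is false.
    At u: s | ([]s | []q) is false, so ~(s | ([]s | []q)) is true.
      At u: s is false, []s | []q is false, so s | ([]s | []q) is false.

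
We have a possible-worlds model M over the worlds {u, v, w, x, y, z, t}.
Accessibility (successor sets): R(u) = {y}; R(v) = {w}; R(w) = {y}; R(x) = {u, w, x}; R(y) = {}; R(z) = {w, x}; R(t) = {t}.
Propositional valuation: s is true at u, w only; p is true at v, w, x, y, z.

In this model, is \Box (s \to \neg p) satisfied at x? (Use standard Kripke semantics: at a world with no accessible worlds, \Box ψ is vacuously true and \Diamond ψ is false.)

At x: \Box (s \to \neg p) requires s \to \neg p at every successor {u, w, x}.
  s \to \neg p fails at w, so \Box (s \to \neg p) is false at x.

No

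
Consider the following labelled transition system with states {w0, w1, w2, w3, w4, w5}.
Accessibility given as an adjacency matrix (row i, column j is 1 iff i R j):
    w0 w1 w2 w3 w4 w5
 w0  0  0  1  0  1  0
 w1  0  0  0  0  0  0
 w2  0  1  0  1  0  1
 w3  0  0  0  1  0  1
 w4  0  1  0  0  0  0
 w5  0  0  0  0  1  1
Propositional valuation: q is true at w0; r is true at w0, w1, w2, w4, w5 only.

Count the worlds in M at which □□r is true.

3

Recall that □ψ holds at a world iff ψ holds at every accessible world, and ◇ψ holds iff ψ holds at some accessible world.
Let φ = □□r. Evaluate φ at each world:
  w0 (successors {w2, w4}): φ is false.
  w1 (successors ∅): φ is true.
  w2 (successors {w1, w3, w5}): φ is false.
  w3 (successors {w3, w5}): φ is false.
  w4 (successors {w1}): φ is true.
  w5 (successors {w4, w5}): φ is true.
For instance, at w4:
  At w4: □□r requires □r at every successor {w1}.
      At w1: no accessible worlds, so □r holds vacuously.
  So □□r is true at w4.
Satisfying worlds: {w1, w4, w5}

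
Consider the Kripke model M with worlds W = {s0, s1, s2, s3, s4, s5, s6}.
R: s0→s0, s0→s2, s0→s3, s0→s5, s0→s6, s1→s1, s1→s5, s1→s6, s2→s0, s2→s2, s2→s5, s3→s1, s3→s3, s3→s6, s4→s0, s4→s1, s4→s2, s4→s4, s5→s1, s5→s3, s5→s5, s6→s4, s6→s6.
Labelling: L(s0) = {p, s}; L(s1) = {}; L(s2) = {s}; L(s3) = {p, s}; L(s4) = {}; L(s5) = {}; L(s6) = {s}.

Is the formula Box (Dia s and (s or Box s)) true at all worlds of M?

No

Let φ = Box (Dia s and (s or Box s)). Evaluate φ at each world:
  s0 (successors {s0, s2, s3, s5, s6}): φ is false.
  s1 (successors {s1, s5, s6}): φ is false.
  s2 (successors {s0, s2, s5}): φ is false.
  s3 (successors {s1, s3, s6}): φ is false.
  s4 (successors {s0, s1, s2, s4}): φ is false.
  s5 (successors {s1, s3, s5}): φ is false.
  s6 (successors {s4, s6}): φ is false.
Detail at s0 (counterexample):
  At s0: Box (Dia s and (s or Box s)) requires Dia s and (s or Box s) at every successor {s0, s2, s3, s5, s6}.
    Dia s and (s or Box s) fails at s5, so Box (Dia s and (s or Box s)) is false at s0.
      At s5: Dia s is true, s or Box s is false, so Dia s and (s or Box s) is false.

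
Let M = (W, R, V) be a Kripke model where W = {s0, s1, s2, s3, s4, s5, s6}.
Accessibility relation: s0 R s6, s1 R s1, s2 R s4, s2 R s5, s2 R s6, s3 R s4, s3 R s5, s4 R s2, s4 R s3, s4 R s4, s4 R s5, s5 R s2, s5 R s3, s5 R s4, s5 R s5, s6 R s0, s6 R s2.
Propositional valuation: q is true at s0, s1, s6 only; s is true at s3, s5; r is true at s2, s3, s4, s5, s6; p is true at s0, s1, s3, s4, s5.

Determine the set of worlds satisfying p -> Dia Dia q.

s0, s1, s2, s4, s5, s6

Let φ = p -> Dia Dia q. Evaluate φ at each world:
  s0 (successors {s6}): φ is true.
  s1 (successors {s1}): φ is true.
  s2 (successors {s4, s5, s6}): φ is true.
  s3 (successors {s4, s5}): φ is false.
  s4 (successors {s2, s3, s4, s5}): φ is true.
  s5 (successors {s2, s3, s4, s5}): φ is true.
  s6 (successors {s0, s2}): φ is true.
For instance, at s2:
  At s2: p is false, Dia Dia q is true, so p -> Dia Dia q is true.
    At s2: Dia Dia q requires Dia q at some successor in {s4, s5, s6}.
      Dia q holds at s6, so Dia Dia q is true at s2.
Satisfying worlds: {s0, s1, s2, s4, s5, s6}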